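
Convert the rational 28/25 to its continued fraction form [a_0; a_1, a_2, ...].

[1; 8, 3]

Run the Euclidean algorithm on 28 and 25; the successive quotients are the partial quotients a_0, a_1, ... (each step inverts the fractional part left over by the previous one):
  28 = 1*25 + 3, so a_0 = 1.
  25 = 8*3 + 1, so a_1 = 8.
  3 = 3*1 + 0, so a_2 = 3.
The remainder reaches 0 after 3 divisions, so the expansion has 3 partial quotients, read off in order.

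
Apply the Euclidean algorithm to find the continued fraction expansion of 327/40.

[8; 5, 1, 2, 2]

Run the Euclidean algorithm on 327 and 40; the successive quotients are the partial quotients a_0, a_1, ... (each step inverts the fractional part left over by the previous one):
  327 = 8*40 + 7, so a_0 = 8.
  40 = 5*7 + 5, so a_1 = 5.
  7 = 1*5 + 2, so a_2 = 1.
  5 = 2*2 + 1, so a_3 = 2.
  2 = 2*1 + 0, so a_4 = 2.
The remainder reaches 0 after 5 divisions, so the expansion has 5 partial quotients, read off in order.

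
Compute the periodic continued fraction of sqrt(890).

[29; (1, 4, 1, 58)]

Write x_i = (sqrt(890) + m_i)/d_i with (m_0, d_0) = (0, 1). a_0 = floor(sqrt(890)) = 29, since 29^2 = 841 <= 890 < 900 = 30^2.
Iterate m_{i+1} = d_i*a_i - m_i, d_{i+1} = (890 - m_{i+1}^2)/d_i, a_{i+1} = floor((a_0 + m_{i+1})/d_{i+1}):
  m_1 = 1*29 - 0 = 29, d_1 = (890 - 29^2)/1 = 49/1 = 49, a_1 = floor((29 + 29)/49) = 1.
  m_2 = 49*1 - 29 = 20, d_2 = (890 - 20^2)/49 = 490/49 = 10, a_2 = floor((29 + 20)/10) = 4.
  m_3 = 10*4 - 20 = 20, d_3 = (890 - 20^2)/10 = 490/10 = 49, a_3 = floor((29 + 20)/49) = 1.
  m_4 = 49*1 - 20 = 29, d_4 = (890 - 29^2)/49 = 49/49 = 1, a_4 = floor((29 + 29)/1) = 58.
  m_5 = 1*58 - 29 = 29, d_5 = (890 - 29^2)/1 = 49/1 = 49: (m_5, d_5) = (m_1, d_1) = (29, 49), so from here the quotients repeat a_1, ..., a_4; the period length is 4.
Hence the expansion of sqrt(890) is a_0 = 29 followed by the repeating block 1, 4, 1, 58 (period 4).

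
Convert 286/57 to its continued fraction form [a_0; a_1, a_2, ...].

[5; 57]

Run the Euclidean algorithm on 286 and 57; the successive quotients are the partial quotients a_0, a_1, ... (each step inverts the fractional part left over by the previous one):
  286 = 5*57 + 1, so a_0 = 5.
  57 = 57*1 + 0, so a_1 = 57.
The remainder reaches 0 after 2 divisions, so the expansion has 2 partial quotients, read off in order.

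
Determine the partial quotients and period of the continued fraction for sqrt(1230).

[35; (14, 70)]

Write x_i = (sqrt(1230) + m_i)/d_i with (m_0, d_0) = (0, 1). a_0 = floor(sqrt(1230)) = 35, since 35^2 = 1225 <= 1230 < 1296 = 36^2.
Iterate m_{i+1} = d_i*a_i - m_i, d_{i+1} = (1230 - m_{i+1}^2)/d_i, a_{i+1} = floor((a_0 + m_{i+1})/d_{i+1}):
  m_1 = 1*35 - 0 = 35, d_1 = (1230 - 35^2)/1 = 5/1 = 5, a_1 = floor((35 + 35)/5) = 14.
  m_2 = 5*14 - 35 = 35, d_2 = (1230 - 35^2)/5 = 5/5 = 1, a_2 = floor((35 + 35)/1) = 70.
  m_3 = 1*70 - 35 = 35, d_3 = (1230 - 35^2)/1 = 5/1 = 5: (m_3, d_3) = (m_1, d_1) = (35, 5), so from here the quotients repeat a_1, a_2; the period length is 2.
Hence the expansion of sqrt(1230) is a_0 = 35 followed by the repeating block 14, 70 (period 2).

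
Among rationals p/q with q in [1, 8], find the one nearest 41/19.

Expand x = 41/19 as a continued fraction with the Euclidean algorithm:
  41 = 2*19 + 3, so a_0 = 2.
  19 = 6*3 + 1, so a_1 = 6.
  3 = 3*1 + 0, so a_2 = 3.
so x = [2; 6, 3].
Convergents (p_i = a_i*p_{i-1} + p_{i-2}, q_i = a_i*q_{i-1} + q_{i-2} with p_{-2}=0, p_{-1}=1, q_{-2}=1, q_{-1}=0), until the denominator exceeds 8:
  i=0: a_0=2, p_0 = 2*1 + 0 = 2, q_0 = 2*0 + 1 = 1.
  i=1: a_1=6, p_1 = 6*2 + 1 = 13, q_1 = 6*1 + 0 = 6.
  i=2: a_2=3, p_2 = 3*13 + 2 = 41, q_2 = 3*6 + 1 = 19.
q_2 = 19 > 8, so the last convergent with denominator <= 8 is p_1/q_1 = 13/6.
The closest fraction with denominator <= 8 is either p_1/q_1 or the intermediate fraction (k*p_1 + p_0)/(k*q_1 + q_0) with the largest k >= 1 whose denominator stays <= 8; these approach x as k grows, and every other convergent or intermediate fraction in range is farther away.
Largest k: floor((8 - q_0)/q_1) = floor((8 - 1)/6) = 1.
That gives (1*13 + 2)/(1*6 + 1) = 15/7.
Compare the errors: |x - 13/6| = |41*6 - 13*19|/(19*6) = 1/114, and |x - 15/7| = |41*7 - 15*19|/(19*7) = 2/133.
Cross-multiplying, 1*133 = 133 < 228 = 2*114, so 1/114 is smaller: the convergent 13/6 is closer to x than 15/7.

13/6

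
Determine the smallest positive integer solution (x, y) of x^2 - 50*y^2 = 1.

First expand sqrt(50) as a continued fraction. With x_i = (sqrt(50) + m_i)/d_i and (m_0, d_0) = (0, 1): a_0 = floor(sqrt(50)) = 7, since 7^2 = 49 <= 50 < 64 = 8^2.
Iterate m_{i+1} = d_i*a_i - m_i, d_{i+1} = (50 - m_{i+1}^2)/d_i, a_{i+1} = floor((a_0 + m_{i+1})/d_{i+1}):
  m_1 = 1*7 - 0 = 7, d_1 = (50 - 7^2)/1 = 1/1 = 1, a_1 = floor((7 + 7)/1) = 14.
  m_2 = 1*14 - 7 = 7, d_2 = (50 - 7^2)/1 = 1/1 = 1: (m_2, d_2) = (m_1, d_1) = (7, 1), so from here the quotient a_1 repeats; the period length is 1.
So sqrt(50) = [7; (14)] with period length k = 1.
k is odd, so (p_{k-1}, q_{k-1}) only solves x^2 - 50y^2 = -1 and the fundamental solution of x^2 - 50y^2 = 1 is (p_{2k-1}, q_{2k-1}) = (p_1, q_1); compute convergents through index 1, running through the period twice.
Convergents (p_i = a_i*p_{i-1} + p_{i-2}, q_i = a_i*q_{i-1} + q_{i-2} with p_{-2}=0, p_{-1}=1, q_{-2}=1, q_{-1}=0):
  i=0: a_0=7, p_0 = 7*1 + 0 = 7, q_0 = 7*0 + 1 = 1.
  i=1: a_1=14, p_1 = 14*7 + 1 = 99, q_1 = 14*1 + 0 = 14.
Indeed p_0^2 - 50*q_0^2 = 49 - 50 = -1, not +1.
Check: 99^2 - 50*14^2 = 9801 - 9800 = 1, so (x, y) = (99, 14) solves the equation, and by the theorem it is the least positive solution.

(x, y) = (99, 14)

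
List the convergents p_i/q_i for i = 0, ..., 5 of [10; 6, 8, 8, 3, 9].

Using the convergent recurrence p_i = a_i*p_{i-1} + p_{i-2}, q_i = a_i*q_{i-1} + q_{i-2} with p_{-2}=0, p_{-1}=1, q_{-2}=1, q_{-1}=0:
  i=0: a_0=10, p_0 = 10*1 + 0 = 10, q_0 = 10*0 + 1 = 1.
  i=1: a_1=6, p_1 = 6*10 + 1 = 61, q_1 = 6*1 + 0 = 6.
  i=2: a_2=8, p_2 = 8*61 + 10 = 498, q_2 = 8*6 + 1 = 49.
  i=3: a_3=8, p_3 = 8*498 + 61 = 4045, q_3 = 8*49 + 6 = 398.
  i=4: a_4=3, p_4 = 3*4045 + 498 = 12633, q_4 = 3*398 + 49 = 1243.
  i=5: a_5=9, p_5 = 9*12633 + 4045 = 117742, q_5 = 9*1243 + 398 = 11585.

10/1, 61/6, 498/49, 4045/398, 12633/1243, 117742/11585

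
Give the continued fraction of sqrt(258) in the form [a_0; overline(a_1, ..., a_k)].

[16; overline(16, 32)]

Write x_i = (sqrt(258) + m_i)/d_i with (m_0, d_0) = (0, 1). a_0 = floor(sqrt(258)) = 16, since 16^2 = 256 <= 258 < 289 = 17^2.
Iterate m_{i+1} = d_i*a_i - m_i, d_{i+1} = (258 - m_{i+1}^2)/d_i, a_{i+1} = floor((a_0 + m_{i+1})/d_{i+1}):
  m_1 = 1*16 - 0 = 16, d_1 = (258 - 16^2)/1 = 2/1 = 2, a_1 = floor((16 + 16)/2) = 16.
  m_2 = 2*16 - 16 = 16, d_2 = (258 - 16^2)/2 = 2/2 = 1, a_2 = floor((16 + 16)/1) = 32.
  m_3 = 1*32 - 16 = 16, d_3 = (258 - 16^2)/1 = 2/1 = 2: (m_3, d_3) = (m_1, d_1) = (16, 2), so from here the quotients repeat a_1, a_2; the period length is 2.
Hence the expansion of sqrt(258) is a_0 = 16 followed by the repeating block 16, 32 (period 2).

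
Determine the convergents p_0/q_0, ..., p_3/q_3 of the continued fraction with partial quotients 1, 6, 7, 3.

1/1, 7/6, 50/43, 157/135

Using the convergent recurrence p_i = a_i*p_{i-1} + p_{i-2}, q_i = a_i*q_{i-1} + q_{i-2} with p_{-2}=0, p_{-1}=1, q_{-2}=1, q_{-1}=0:
  i=0: a_0=1, p_0 = 1*1 + 0 = 1, q_0 = 1*0 + 1 = 1.
  i=1: a_1=6, p_1 = 6*1 + 1 = 7, q_1 = 6*1 + 0 = 6.
  i=2: a_2=7, p_2 = 7*7 + 1 = 50, q_2 = 7*6 + 1 = 43.
  i=3: a_3=3, p_3 = 3*50 + 7 = 157, q_3 = 3*43 + 6 = 135.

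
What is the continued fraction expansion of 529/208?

Run the Euclidean algorithm on 529 and 208; the successive quotients are the partial quotients a_0, a_1, ... (each step inverts the fractional part left over by the previous one):
  529 = 2*208 + 113, so a_0 = 2.
  208 = 1*113 + 95, so a_1 = 1.
  113 = 1*95 + 18, so a_2 = 1.
  95 = 5*18 + 5, so a_3 = 5.
  18 = 3*5 + 3, so a_4 = 3.
  5 = 1*3 + 2, so a_5 = 1.
  3 = 1*2 + 1, so a_6 = 1.
  2 = 2*1 + 0, so a_7 = 2.
The remainder reaches 0 after 8 divisions, so the expansion has 8 partial quotients, read off in order.

[2; 1, 1, 5, 3, 1, 1, 2]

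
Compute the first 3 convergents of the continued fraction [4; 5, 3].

4/1, 21/5, 67/16

Using the convergent recurrence p_i = a_i*p_{i-1} + p_{i-2}, q_i = a_i*q_{i-1} + q_{i-2} with p_{-2}=0, p_{-1}=1, q_{-2}=1, q_{-1}=0:
  i=0: a_0=4, p_0 = 4*1 + 0 = 4, q_0 = 4*0 + 1 = 1.
  i=1: a_1=5, p_1 = 5*4 + 1 = 21, q_1 = 5*1 + 0 = 5.
  i=2: a_2=3, p_2 = 3*21 + 4 = 67, q_2 = 3*5 + 1 = 16.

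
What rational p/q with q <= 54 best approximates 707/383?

Expand x = 707/383 as a continued fraction with the Euclidean algorithm:
  707 = 1*383 + 324, so a_0 = 1.
  383 = 1*324 + 59, so a_1 = 1.
  324 = 5*59 + 29, so a_2 = 5.
  59 = 2*29 + 1, so a_3 = 2.
  29 = 29*1 + 0, so a_4 = 29.
so x = [1; 1, 5, 2, 29].
Convergents (p_i = a_i*p_{i-1} + p_{i-2}, q_i = a_i*q_{i-1} + q_{i-2} with p_{-2}=0, p_{-1}=1, q_{-2}=1, q_{-1}=0), until the denominator exceeds 54:
  i=0: a_0=1, p_0 = 1*1 + 0 = 1, q_0 = 1*0 + 1 = 1.
  i=1: a_1=1, p_1 = 1*1 + 1 = 2, q_1 = 1*1 + 0 = 1.
  i=2: a_2=5, p_2 = 5*2 + 1 = 11, q_2 = 5*1 + 1 = 6.
  i=3: a_3=2, p_3 = 2*11 + 2 = 24, q_3 = 2*6 + 1 = 13.
  i=4: a_4=29, p_4 = 29*24 + 11 = 707, q_4 = 29*13 + 6 = 383.
q_4 = 383 > 54, so the last convergent with denominator <= 54 is p_3/q_3 = 24/13.
The closest fraction with denominator <= 54 is either p_3/q_3 or the intermediate fraction (k*p_3 + p_2)/(k*q_3 + q_2) with the largest k >= 1 whose denominator stays <= 54; these approach x as k grows, and every other convergent or intermediate fraction in range is farther away.
Largest k: floor((54 - q_2)/q_3) = floor((54 - 6)/13) = 3.
That gives (3*24 + 11)/(3*13 + 6) = 83/45.
Compare the errors: |x - 24/13| = |707*13 - 24*383|/(383*13) = 1/4979, and |x - 83/45| = |707*45 - 83*383|/(383*45) = 26/17235.
Cross-multiplying, 1*17235 = 17235 < 129454 = 26*4979, so 1/4979 is smaller: the convergent 24/13 is closer to x than 83/45.

24/13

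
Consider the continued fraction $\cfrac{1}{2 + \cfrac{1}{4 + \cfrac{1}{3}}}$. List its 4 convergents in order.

Using the convergent recurrence p_i = a_i*p_{i-1} + p_{i-2}, q_i = a_i*q_{i-1} + q_{i-2} with p_{-2}=0, p_{-1}=1, q_{-2}=1, q_{-1}=0:
  i=0: a_0=0, p_0 = 0*1 + 0 = 0, q_0 = 0*0 + 1 = 1.
  i=1: a_1=2, p_1 = 2*0 + 1 = 1, q_1 = 2*1 + 0 = 2.
  i=2: a_2=4, p_2 = 4*1 + 0 = 4, q_2 = 4*2 + 1 = 9.
  i=3: a_3=3, p_3 = 3*4 + 1 = 13, q_3 = 3*9 + 2 = 29.

0/1, 1/2, 4/9, 13/29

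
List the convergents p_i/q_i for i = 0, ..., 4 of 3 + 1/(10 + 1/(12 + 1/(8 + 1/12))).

3/1, 31/10, 375/121, 3031/978, 36747/11857

Using the convergent recurrence p_i = a_i*p_{i-1} + p_{i-2}, q_i = a_i*q_{i-1} + q_{i-2} with p_{-2}=0, p_{-1}=1, q_{-2}=1, q_{-1}=0:
  i=0: a_0=3, p_0 = 3*1 + 0 = 3, q_0 = 3*0 + 1 = 1.
  i=1: a_1=10, p_1 = 10*3 + 1 = 31, q_1 = 10*1 + 0 = 10.
  i=2: a_2=12, p_2 = 12*31 + 3 = 375, q_2 = 12*10 + 1 = 121.
  i=3: a_3=8, p_3 = 8*375 + 31 = 3031, q_3 = 8*121 + 10 = 978.
  i=4: a_4=12, p_4 = 12*3031 + 375 = 36747, q_4 = 12*978 + 121 = 11857.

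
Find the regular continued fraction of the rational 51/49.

Run the Euclidean algorithm on 51 and 49; the successive quotients are the partial quotients a_0, a_1, ... (each step inverts the fractional part left over by the previous one):
  51 = 1*49 + 2, so a_0 = 1.
  49 = 24*2 + 1, so a_1 = 24.
  2 = 2*1 + 0, so a_2 = 2.
The remainder reaches 0 after 3 divisions, so the expansion has 3 partial quotients, read off in order.

[1; 24, 2]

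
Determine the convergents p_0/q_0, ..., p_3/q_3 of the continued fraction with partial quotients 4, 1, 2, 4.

Using the convergent recurrence p_i = a_i*p_{i-1} + p_{i-2}, q_i = a_i*q_{i-1} + q_{i-2} with p_{-2}=0, p_{-1}=1, q_{-2}=1, q_{-1}=0:
  i=0: a_0=4, p_0 = 4*1 + 0 = 4, q_0 = 4*0 + 1 = 1.
  i=1: a_1=1, p_1 = 1*4 + 1 = 5, q_1 = 1*1 + 0 = 1.
  i=2: a_2=2, p_2 = 2*5 + 4 = 14, q_2 = 2*1 + 1 = 3.
  i=3: a_3=4, p_3 = 4*14 + 5 = 61, q_3 = 4*3 + 1 = 13.

4/1, 5/1, 14/3, 61/13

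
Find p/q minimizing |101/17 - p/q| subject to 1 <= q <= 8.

Expand x = 101/17 as a continued fraction with the Euclidean algorithm:
  101 = 5*17 + 16, so a_0 = 5.
  17 = 1*16 + 1, so a_1 = 1.
  16 = 16*1 + 0, so a_2 = 16.
so x = [5; 1, 16].
Convergents (p_i = a_i*p_{i-1} + p_{i-2}, q_i = a_i*q_{i-1} + q_{i-2} with p_{-2}=0, p_{-1}=1, q_{-2}=1, q_{-1}=0), until the denominator exceeds 8:
  i=0: a_0=5, p_0 = 5*1 + 0 = 5, q_0 = 5*0 + 1 = 1.
  i=1: a_1=1, p_1 = 1*5 + 1 = 6, q_1 = 1*1 + 0 = 1.
  i=2: a_2=16, p_2 = 16*6 + 5 = 101, q_2 = 16*1 + 1 = 17.
q_2 = 17 > 8, so the last convergent with denominator <= 8 is p_1/q_1 = 6/1.
The closest fraction with denominator <= 8 is either p_1/q_1 or the intermediate fraction (k*p_1 + p_0)/(k*q_1 + q_0) with the largest k >= 1 whose denominator stays <= 8; these approach x as k grows, and every other convergent or intermediate fraction in range is farther away.
Largest k: floor((8 - q_0)/q_1) = floor((8 - 1)/1) = 7.
That gives (7*6 + 5)/(7*1 + 1) = 47/8.
Compare the errors: |x - 6/1| = |101*1 - 6*17|/(17*1) = 1/17, and |x - 47/8| = |101*8 - 47*17|/(17*8) = 9/136.
Cross-multiplying, 1*136 = 136 < 153 = 9*17, so 1/17 is smaller: the convergent 6/1 is closer to x than 47/8.

6/1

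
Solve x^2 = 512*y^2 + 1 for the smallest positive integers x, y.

(x, y) = (665857, 29427)

First expand sqrt(512) as a continued fraction. With x_i = (sqrt(512) + m_i)/d_i and (m_0, d_0) = (0, 1): a_0 = floor(sqrt(512)) = 22, since 22^2 = 484 <= 512 < 529 = 23^2.
Iterate m_{i+1} = d_i*a_i - m_i, d_{i+1} = (512 - m_{i+1}^2)/d_i, a_{i+1} = floor((a_0 + m_{i+1})/d_{i+1}):
  m_1 = 1*22 - 0 = 22, d_1 = (512 - 22^2)/1 = 28/1 = 28, a_1 = floor((22 + 22)/28) = 1.
  m_2 = 28*1 - 22 = 6, d_2 = (512 - 6^2)/28 = 476/28 = 17, a_2 = floor((22 + 6)/17) = 1.
  m_3 = 17*1 - 6 = 11, d_3 = (512 - 11^2)/17 = 391/17 = 23, a_3 = floor((22 + 11)/23) = 1.
  m_4 = 23*1 - 11 = 12, d_4 = (512 - 12^2)/23 = 368/23 = 16, a_4 = floor((22 + 12)/16) = 2.
  m_5 = 16*2 - 12 = 20, d_5 = (512 - 20^2)/16 = 112/16 = 7, a_5 = floor((22 + 20)/7) = 6.
  m_6 = 7*6 - 20 = 22, d_6 = (512 - 22^2)/7 = 28/7 = 4, a_6 = floor((22 + 22)/4) = 11.
  m_7 = 4*11 - 22 = 22, d_7 = (512 - 22^2)/4 = 28/4 = 7, a_7 = floor((22 + 22)/7) = 6.
  m_8 = 7*6 - 22 = 20, d_8 = (512 - 20^2)/7 = 112/7 = 16, a_8 = floor((22 + 20)/16) = 2.
  m_9 = 16*2 - 20 = 12, d_9 = (512 - 12^2)/16 = 368/16 = 23, a_9 = floor((22 + 12)/23) = 1.
  m_10 = 23*1 - 12 = 11, d_10 = (512 - 11^2)/23 = 391/23 = 17, a_10 = floor((22 + 11)/17) = 1.
  m_11 = 17*1 - 11 = 6, d_11 = (512 - 6^2)/17 = 476/17 = 28, a_11 = floor((22 + 6)/28) = 1.
  m_12 = 28*1 - 6 = 22, d_12 = (512 - 22^2)/28 = 28/28 = 1, a_12 = floor((22 + 22)/1) = 44.
  m_13 = 1*44 - 22 = 22, d_13 = (512 - 22^2)/1 = 28/1 = 28: (m_13, d_13) = (m_1, d_1) = (22, 28), so from here the quotients repeat a_1, ..., a_12; the period length is 12.
So sqrt(512) = [22; (1, 1, 1, 2, 6, 11, 6, 2, 1, 1, 1, 44)] with period length k = 12.
k is even, so the fundamental solution of x^2 - 512y^2 = 1 is (p_{k-1}, q_{k-1}) = (p_11, q_11); compute convergents through index 11.
Convergents (p_i = a_i*p_{i-1} + p_{i-2}, q_i = a_i*q_{i-1} + q_{i-2} with p_{-2}=0, p_{-1}=1, q_{-2}=1, q_{-1}=0):
  i=0: a_0=22, p_0 = 22*1 + 0 = 22, q_0 = 22*0 + 1 = 1.
  i=1: a_1=1, p_1 = 1*22 + 1 = 23, q_1 = 1*1 + 0 = 1.
  i=2: a_2=1, p_2 = 1*23 + 22 = 45, q_2 = 1*1 + 1 = 2.
  i=3: a_3=1, p_3 = 1*45 + 23 = 68, q_3 = 1*2 + 1 = 3.
  i=4: a_4=2, p_4 = 2*68 + 45 = 181, q_4 = 2*3 + 2 = 8.
  i=5: a_5=6, p_5 = 6*181 + 68 = 1154, q_5 = 6*8 + 3 = 51.
  i=6: a_6=11, p_6 = 11*1154 + 181 = 12875, q_6 = 11*51 + 8 = 569.
  i=7: a_7=6, p_7 = 6*12875 + 1154 = 78404, q_7 = 6*569 + 51 = 3465.
  i=8: a_8=2, p_8 = 2*78404 + 12875 = 169683, q_8 = 2*3465 + 569 = 7499.
  i=9: a_9=1, p_9 = 1*169683 + 78404 = 248087, q_9 = 1*7499 + 3465 = 10964.
  i=10: a_10=1, p_10 = 1*248087 + 169683 = 417770, q_10 = 1*10964 + 7499 = 18463.
  i=11: a_11=1, p_11 = 1*417770 + 248087 = 665857, q_11 = 1*18463 + 10964 = 29427.
Check: 665857^2 - 512*29427^2 = 443365544449 - 443365544448 = 1, so (x, y) = (665857, 29427) solves the equation, and by the theorem it is the least positive solution.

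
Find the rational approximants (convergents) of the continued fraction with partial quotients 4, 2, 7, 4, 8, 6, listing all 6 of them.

4/1, 9/2, 67/15, 277/62, 2283/511, 13975/3128

Using the convergent recurrence p_i = a_i*p_{i-1} + p_{i-2}, q_i = a_i*q_{i-1} + q_{i-2} with p_{-2}=0, p_{-1}=1, q_{-2}=1, q_{-1}=0:
  i=0: a_0=4, p_0 = 4*1 + 0 = 4, q_0 = 4*0 + 1 = 1.
  i=1: a_1=2, p_1 = 2*4 + 1 = 9, q_1 = 2*1 + 0 = 2.
  i=2: a_2=7, p_2 = 7*9 + 4 = 67, q_2 = 7*2 + 1 = 15.
  i=3: a_3=4, p_3 = 4*67 + 9 = 277, q_3 = 4*15 + 2 = 62.
  i=4: a_4=8, p_4 = 8*277 + 67 = 2283, q_4 = 8*62 + 15 = 511.
  i=5: a_5=6, p_5 = 6*2283 + 277 = 13975, q_5 = 6*511 + 62 = 3128.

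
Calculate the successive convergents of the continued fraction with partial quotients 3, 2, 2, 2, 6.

3/1, 7/2, 17/5, 41/12, 263/77

Using the convergent recurrence p_i = a_i*p_{i-1} + p_{i-2}, q_i = a_i*q_{i-1} + q_{i-2} with p_{-2}=0, p_{-1}=1, q_{-2}=1, q_{-1}=0:
  i=0: a_0=3, p_0 = 3*1 + 0 = 3, q_0 = 3*0 + 1 = 1.
  i=1: a_1=2, p_1 = 2*3 + 1 = 7, q_1 = 2*1 + 0 = 2.
  i=2: a_2=2, p_2 = 2*7 + 3 = 17, q_2 = 2*2 + 1 = 5.
  i=3: a_3=2, p_3 = 2*17 + 7 = 41, q_3 = 2*5 + 2 = 12.
  i=4: a_4=6, p_4 = 6*41 + 17 = 263, q_4 = 6*12 + 5 = 77.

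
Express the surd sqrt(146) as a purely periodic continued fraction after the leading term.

[12; (12, 24)]

Write x_i = (sqrt(146) + m_i)/d_i with (m_0, d_0) = (0, 1). a_0 = floor(sqrt(146)) = 12, since 12^2 = 144 <= 146 < 169 = 13^2.
Iterate m_{i+1} = d_i*a_i - m_i, d_{i+1} = (146 - m_{i+1}^2)/d_i, a_{i+1} = floor((a_0 + m_{i+1})/d_{i+1}):
  m_1 = 1*12 - 0 = 12, d_1 = (146 - 12^2)/1 = 2/1 = 2, a_1 = floor((12 + 12)/2) = 12.
  m_2 = 2*12 - 12 = 12, d_2 = (146 - 12^2)/2 = 2/2 = 1, a_2 = floor((12 + 12)/1) = 24.
  m_3 = 1*24 - 12 = 12, d_3 = (146 - 12^2)/1 = 2/1 = 2: (m_3, d_3) = (m_1, d_1) = (12, 2), so from here the quotients repeat a_1, a_2; the period length is 2.
Hence the expansion of sqrt(146) is a_0 = 12 followed by the repeating block 12, 24 (period 2).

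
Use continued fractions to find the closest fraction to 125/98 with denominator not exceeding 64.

Expand x = 125/98 as a continued fraction with the Euclidean algorithm:
  125 = 1*98 + 27, so a_0 = 1.
  98 = 3*27 + 17, so a_1 = 3.
  27 = 1*17 + 10, so a_2 = 1.
  17 = 1*10 + 7, so a_3 = 1.
  10 = 1*7 + 3, so a_4 = 1.
  7 = 2*3 + 1, so a_5 = 2.
  3 = 3*1 + 0, so a_6 = 3.
so x = [1; 3, 1, 1, 1, 2, 3].
Convergents (p_i = a_i*p_{i-1} + p_{i-2}, q_i = a_i*q_{i-1} + q_{i-2} with p_{-2}=0, p_{-1}=1, q_{-2}=1, q_{-1}=0), until the denominator exceeds 64:
  i=0: a_0=1, p_0 = 1*1 + 0 = 1, q_0 = 1*0 + 1 = 1.
  i=1: a_1=3, p_1 = 3*1 + 1 = 4, q_1 = 3*1 + 0 = 3.
  i=2: a_2=1, p_2 = 1*4 + 1 = 5, q_2 = 1*3 + 1 = 4.
  i=3: a_3=1, p_3 = 1*5 + 4 = 9, q_3 = 1*4 + 3 = 7.
  i=4: a_4=1, p_4 = 1*9 + 5 = 14, q_4 = 1*7 + 4 = 11.
  i=5: a_5=2, p_5 = 2*14 + 9 = 37, q_5 = 2*11 + 7 = 29.
  i=6: a_6=3, p_6 = 3*37 + 14 = 125, q_6 = 3*29 + 11 = 98.
q_6 = 98 > 64, so the last convergent with denominator <= 64 is p_5/q_5 = 37/29.
The closest fraction with denominator <= 64 is either p_5/q_5 or the intermediate fraction (k*p_5 + p_4)/(k*q_5 + q_4) with the largest k >= 1 whose denominator stays <= 64; these approach x as k grows, and every other convergent or intermediate fraction in range is farther away.
Largest k: floor((64 - q_4)/q_5) = floor((64 - 11)/29) = 1.
That gives (1*37 + 14)/(1*29 + 11) = 51/40.
Compare the errors: |x - 37/29| = |125*29 - 37*98|/(98*29) = 1/2842, and |x - 51/40| = |125*40 - 51*98|/(98*40) = 2/3920.
Cross-multiplying, 1*3920 = 3920 < 5684 = 2*2842, so 1/2842 is smaller: the convergent 37/29 is closer to x than 51/40.

37/29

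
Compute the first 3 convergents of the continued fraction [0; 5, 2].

Using the convergent recurrence p_i = a_i*p_{i-1} + p_{i-2}, q_i = a_i*q_{i-1} + q_{i-2} with p_{-2}=0, p_{-1}=1, q_{-2}=1, q_{-1}=0:
  i=0: a_0=0, p_0 = 0*1 + 0 = 0, q_0 = 0*0 + 1 = 1.
  i=1: a_1=5, p_1 = 5*0 + 1 = 1, q_1 = 5*1 + 0 = 5.
  i=2: a_2=2, p_2 = 2*1 + 0 = 2, q_2 = 2*5 + 1 = 11.

0/1, 1/5, 2/11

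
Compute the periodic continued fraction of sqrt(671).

Write x_i = (sqrt(671) + m_i)/d_i with (m_0, d_0) = (0, 1). a_0 = floor(sqrt(671)) = 25, since 25^2 = 625 <= 671 < 676 = 26^2.
Iterate m_{i+1} = d_i*a_i - m_i, d_{i+1} = (671 - m_{i+1}^2)/d_i, a_{i+1} = floor((a_0 + m_{i+1})/d_{i+1}):
  m_1 = 1*25 - 0 = 25, d_1 = (671 - 25^2)/1 = 46/1 = 46, a_1 = floor((25 + 25)/46) = 1.
  m_2 = 46*1 - 25 = 21, d_2 = (671 - 21^2)/46 = 230/46 = 5, a_2 = floor((25 + 21)/5) = 9.
  m_3 = 5*9 - 21 = 24, d_3 = (671 - 24^2)/5 = 95/5 = 19, a_3 = floor((25 + 24)/19) = 2.
  m_4 = 19*2 - 24 = 14, d_4 = (671 - 14^2)/19 = 475/19 = 25, a_4 = floor((25 + 14)/25) = 1.
  m_5 = 25*1 - 14 = 11, d_5 = (671 - 11^2)/25 = 550/25 = 22, a_5 = floor((25 + 11)/22) = 1.
  m_6 = 22*1 - 11 = 11, d_6 = (671 - 11^2)/22 = 550/22 = 25, a_6 = floor((25 + 11)/25) = 1.
  m_7 = 25*1 - 11 = 14, d_7 = (671 - 14^2)/25 = 475/25 = 19, a_7 = floor((25 + 14)/19) = 2.
  m_8 = 19*2 - 14 = 24, d_8 = (671 - 24^2)/19 = 95/19 = 5, a_8 = floor((25 + 24)/5) = 9.
  m_9 = 5*9 - 24 = 21, d_9 = (671 - 21^2)/5 = 230/5 = 46, a_9 = floor((25 + 21)/46) = 1.
  m_10 = 46*1 - 21 = 25, d_10 = (671 - 25^2)/46 = 46/46 = 1, a_10 = floor((25 + 25)/1) = 50.
  m_11 = 1*50 - 25 = 25, d_11 = (671 - 25^2)/1 = 46/1 = 46: (m_11, d_11) = (m_1, d_1) = (25, 46), so from here the quotients repeat a_1, ..., a_10; the period length is 10.
Hence the expansion of sqrt(671) is a_0 = 25 followed by the repeating block 1, 9, 2, 1, 1, 1, 2, 9, 1, 50 (period 10).

[25; (1, 9, 2, 1, 1, 1, 2, 9, 1, 50)]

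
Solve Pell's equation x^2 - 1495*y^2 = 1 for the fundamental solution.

(x, y) = (116, 3)

First expand sqrt(1495) as a continued fraction. With x_i = (sqrt(1495) + m_i)/d_i and (m_0, d_0) = (0, 1): a_0 = floor(sqrt(1495)) = 38, since 38^2 = 1444 <= 1495 < 1521 = 39^2.
Iterate m_{i+1} = d_i*a_i - m_i, d_{i+1} = (1495 - m_{i+1}^2)/d_i, a_{i+1} = floor((a_0 + m_{i+1})/d_{i+1}):
  m_1 = 1*38 - 0 = 38, d_1 = (1495 - 38^2)/1 = 51/1 = 51, a_1 = floor((38 + 38)/51) = 1.
  m_2 = 51*1 - 38 = 13, d_2 = (1495 - 13^2)/51 = 1326/51 = 26, a_2 = floor((38 + 13)/26) = 1.
  m_3 = 26*1 - 13 = 13, d_3 = (1495 - 13^2)/26 = 1326/26 = 51, a_3 = floor((38 + 13)/51) = 1.
  m_4 = 51*1 - 13 = 38, d_4 = (1495 - 38^2)/51 = 51/51 = 1, a_4 = floor((38 + 38)/1) = 76.
  m_5 = 1*76 - 38 = 38, d_5 = (1495 - 38^2)/1 = 51/1 = 51: (m_5, d_5) = (m_1, d_1) = (38, 51), so from here the quotients repeat a_1, ..., a_4; the period length is 4.
So sqrt(1495) = [38; (1, 1, 1, 76)] with period length k = 4.
k is even, so the fundamental solution of x^2 - 1495y^2 = 1 is (p_{k-1}, q_{k-1}) = (p_3, q_3); compute convergents through index 3.
Convergents (p_i = a_i*p_{i-1} + p_{i-2}, q_i = a_i*q_{i-1} + q_{i-2} with p_{-2}=0, p_{-1}=1, q_{-2}=1, q_{-1}=0):
  i=0: a_0=38, p_0 = 38*1 + 0 = 38, q_0 = 38*0 + 1 = 1.
  i=1: a_1=1, p_1 = 1*38 + 1 = 39, q_1 = 1*1 + 0 = 1.
  i=2: a_2=1, p_2 = 1*39 + 38 = 77, q_2 = 1*1 + 1 = 2.
  i=3: a_3=1, p_3 = 1*77 + 39 = 116, q_3 = 1*2 + 1 = 3.
Check: 116^2 - 1495*3^2 = 13456 - 13455 = 1, so (x, y) = (116, 3) solves the equation, and by the theorem it is the least positive solution.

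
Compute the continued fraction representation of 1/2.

Run the Euclidean algorithm on 1 and 2; the successive quotients are the partial quotients a_0, a_1, ... (each step inverts the fractional part left over by the previous one):
  1 = 0*2 + 1, so a_0 = 0.
  2 = 2*1 + 0, so a_1 = 2.
The remainder reaches 0 after 2 divisions, so the expansion has 2 partial quotients, read off in order.

[0; 2]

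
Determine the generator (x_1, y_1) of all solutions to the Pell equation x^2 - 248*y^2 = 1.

First expand sqrt(248) as a continued fraction. With x_i = (sqrt(248) + m_i)/d_i and (m_0, d_0) = (0, 1): a_0 = floor(sqrt(248)) = 15, since 15^2 = 225 <= 248 < 256 = 16^2.
Iterate m_{i+1} = d_i*a_i - m_i, d_{i+1} = (248 - m_{i+1}^2)/d_i, a_{i+1} = floor((a_0 + m_{i+1})/d_{i+1}):
  m_1 = 1*15 - 0 = 15, d_1 = (248 - 15^2)/1 = 23/1 = 23, a_1 = floor((15 + 15)/23) = 1.
  m_2 = 23*1 - 15 = 8, d_2 = (248 - 8^2)/23 = 184/23 = 8, a_2 = floor((15 + 8)/8) = 2.
  m_3 = 8*2 - 8 = 8, d_3 = (248 - 8^2)/8 = 184/8 = 23, a_3 = floor((15 + 8)/23) = 1.
  m_4 = 23*1 - 8 = 15, d_4 = (248 - 15^2)/23 = 23/23 = 1, a_4 = floor((15 + 15)/1) = 30.
  m_5 = 1*30 - 15 = 15, d_5 = (248 - 15^2)/1 = 23/1 = 23: (m_5, d_5) = (m_1, d_1) = (15, 23), so from here the quotients repeat a_1, ..., a_4; the period length is 4.
So sqrt(248) = [15; (1, 2, 1, 30)] with period length k = 4.
k is even, so the fundamental solution of x^2 - 248y^2 = 1 is (p_{k-1}, q_{k-1}) = (p_3, q_3); compute convergents through index 3.
Convergents (p_i = a_i*p_{i-1} + p_{i-2}, q_i = a_i*q_{i-1} + q_{i-2} with p_{-2}=0, p_{-1}=1, q_{-2}=1, q_{-1}=0):
  i=0: a_0=15, p_0 = 15*1 + 0 = 15, q_0 = 15*0 + 1 = 1.
  i=1: a_1=1, p_1 = 1*15 + 1 = 16, q_1 = 1*1 + 0 = 1.
  i=2: a_2=2, p_2 = 2*16 + 15 = 47, q_2 = 2*1 + 1 = 3.
  i=3: a_3=1, p_3 = 1*47 + 16 = 63, q_3 = 1*3 + 1 = 4.
Check: 63^2 - 248*4^2 = 3969 - 3968 = 1, so (x, y) = (63, 4) solves the equation, and by the theorem it is the least positive solution.

(x, y) = (63, 4)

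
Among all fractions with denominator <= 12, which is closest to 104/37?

31/11

Expand x = 104/37 as a continued fraction with the Euclidean algorithm:
  104 = 2*37 + 30, so a_0 = 2.
  37 = 1*30 + 7, so a_1 = 1.
  30 = 4*7 + 2, so a_2 = 4.
  7 = 3*2 + 1, so a_3 = 3.
  2 = 2*1 + 0, so a_4 = 2.
so x = [2; 1, 4, 3, 2].
Convergents (p_i = a_i*p_{i-1} + p_{i-2}, q_i = a_i*q_{i-1} + q_{i-2} with p_{-2}=0, p_{-1}=1, q_{-2}=1, q_{-1}=0), until the denominator exceeds 12:
  i=0: a_0=2, p_0 = 2*1 + 0 = 2, q_0 = 2*0 + 1 = 1.
  i=1: a_1=1, p_1 = 1*2 + 1 = 3, q_1 = 1*1 + 0 = 1.
  i=2: a_2=4, p_2 = 4*3 + 2 = 14, q_2 = 4*1 + 1 = 5.
  i=3: a_3=3, p_3 = 3*14 + 3 = 45, q_3 = 3*5 + 1 = 16.
q_3 = 16 > 12, so the last convergent with denominator <= 12 is p_2/q_2 = 14/5.
The closest fraction with denominator <= 12 is either p_2/q_2 or the intermediate fraction (k*p_2 + p_1)/(k*q_2 + q_1) with the largest k >= 1 whose denominator stays <= 12; these approach x as k grows, and every other convergent or intermediate fraction in range is farther away.
Largest k: floor((12 - q_1)/q_2) = floor((12 - 1)/5) = 2.
That gives (2*14 + 3)/(2*5 + 1) = 31/11.
Compare the errors: |x - 14/5| = |104*5 - 14*37|/(37*5) = 2/185, and |x - 31/11| = |104*11 - 31*37|/(37*11) = 3/407.
Cross-multiplying, 3*185 = 555 < 814 = 2*407, so 3/407 is smaller: the intermediate fraction 31/11 is closer to x than 14/5.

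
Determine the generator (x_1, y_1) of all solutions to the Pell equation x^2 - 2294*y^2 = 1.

(x, y) = (3294555, 68786)

First expand sqrt(2294) as a continued fraction. With x_i = (sqrt(2294) + m_i)/d_i and (m_0, d_0) = (0, 1): a_0 = floor(sqrt(2294)) = 47, since 47^2 = 2209 <= 2294 < 2304 = 48^2.
Iterate m_{i+1} = d_i*a_i - m_i, d_{i+1} = (2294 - m_{i+1}^2)/d_i, a_{i+1} = floor((a_0 + m_{i+1})/d_{i+1}):
  m_1 = 1*47 - 0 = 47, d_1 = (2294 - 47^2)/1 = 85/1 = 85, a_1 = floor((47 + 47)/85) = 1.
  m_2 = 85*1 - 47 = 38, d_2 = (2294 - 38^2)/85 = 850/85 = 10, a_2 = floor((47 + 38)/10) = 8.
  m_3 = 10*8 - 38 = 42, d_3 = (2294 - 42^2)/10 = 530/10 = 53, a_3 = floor((47 + 42)/53) = 1.
  m_4 = 53*1 - 42 = 11, d_4 = (2294 - 11^2)/53 = 2173/53 = 41, a_4 = floor((47 + 11)/41) = 1.
  m_5 = 41*1 - 11 = 30, d_5 = (2294 - 30^2)/41 = 1394/41 = 34, a_5 = floor((47 + 30)/34) = 2.
  m_6 = 34*2 - 30 = 38, d_6 = (2294 - 38^2)/34 = 850/34 = 25, a_6 = floor((47 + 38)/25) = 3.
  m_7 = 25*3 - 38 = 37, d_7 = (2294 - 37^2)/25 = 925/25 = 37, a_7 = floor((47 + 37)/37) = 2.
  m_8 = 37*2 - 37 = 37, d_8 = (2294 - 37^2)/37 = 925/37 = 25, a_8 = floor((47 + 37)/25) = 3.
  m_9 = 25*3 - 37 = 38, d_9 = (2294 - 38^2)/25 = 850/25 = 34, a_9 = floor((47 + 38)/34) = 2.
  m_10 = 34*2 - 38 = 30, d_10 = (2294 - 30^2)/34 = 1394/34 = 41, a_10 = floor((47 + 30)/41) = 1.
  m_11 = 41*1 - 30 = 11, d_11 = (2294 - 11^2)/41 = 2173/41 = 53, a_11 = floor((47 + 11)/53) = 1.
  m_12 = 53*1 - 11 = 42, d_12 = (2294 - 42^2)/53 = 530/53 = 10, a_12 = floor((47 + 42)/10) = 8.
  m_13 = 10*8 - 42 = 38, d_13 = (2294 - 38^2)/10 = 850/10 = 85, a_13 = floor((47 + 38)/85) = 1.
  m_14 = 85*1 - 38 = 47, d_14 = (2294 - 47^2)/85 = 85/85 = 1, a_14 = floor((47 + 47)/1) = 94.
  m_15 = 1*94 - 47 = 47, d_15 = (2294 - 47^2)/1 = 85/1 = 85: (m_15, d_15) = (m_1, d_1) = (47, 85), so from here the quotients repeat a_1, ..., a_14; the period length is 14.
So sqrt(2294) = [47; (1, 8, 1, 1, 2, 3, 2, 3, 2, 1, 1, 8, 1, 94)] with period length k = 14.
k is even, so the fundamental solution of x^2 - 2294y^2 = 1 is (p_{k-1}, q_{k-1}) = (p_13, q_13); compute convergents through index 13.
Convergents (p_i = a_i*p_{i-1} + p_{i-2}, q_i = a_i*q_{i-1} + q_{i-2} with p_{-2}=0, p_{-1}=1, q_{-2}=1, q_{-1}=0):
  i=0: a_0=47, p_0 = 47*1 + 0 = 47, q_0 = 47*0 + 1 = 1.
  i=1: a_1=1, p_1 = 1*47 + 1 = 48, q_1 = 1*1 + 0 = 1.
  i=2: a_2=8, p_2 = 8*48 + 47 = 431, q_2 = 8*1 + 1 = 9.
  i=3: a_3=1, p_3 = 1*431 + 48 = 479, q_3 = 1*9 + 1 = 10.
  i=4: a_4=1, p_4 = 1*479 + 431 = 910, q_4 = 1*10 + 9 = 19.
  i=5: a_5=2, p_5 = 2*910 + 479 = 2299, q_5 = 2*19 + 10 = 48.
  i=6: a_6=3, p_6 = 3*2299 + 910 = 7807, q_6 = 3*48 + 19 = 163.
  i=7: a_7=2, p_7 = 2*7807 + 2299 = 17913, q_7 = 2*163 + 48 = 374.
  i=8: a_8=3, p_8 = 3*17913 + 7807 = 61546, q_8 = 3*374 + 163 = 1285.
  i=9: a_9=2, p_9 = 2*61546 + 17913 = 141005, q_9 = 2*1285 + 374 = 2944.
  i=10: a_10=1, p_10 = 1*141005 + 61546 = 202551, q_10 = 1*2944 + 1285 = 4229.
  i=11: a_11=1, p_11 = 1*202551 + 141005 = 343556, q_11 = 1*4229 + 2944 = 7173.
  i=12: a_12=8, p_12 = 8*343556 + 202551 = 2950999, q_12 = 8*7173 + 4229 = 61613.
  i=13: a_13=1, p_13 = 1*2950999 + 343556 = 3294555, q_13 = 1*61613 + 7173 = 68786.
Check: 3294555^2 - 2294*68786^2 = 10854092648025 - 10854092648024 = 1, so (x, y) = (3294555, 68786) solves the equation, and by the theorem it is the least positive solution.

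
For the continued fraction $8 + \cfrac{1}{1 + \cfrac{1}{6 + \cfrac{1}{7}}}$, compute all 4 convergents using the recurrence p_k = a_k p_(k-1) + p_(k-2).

Using the convergent recurrence p_i = a_i*p_{i-1} + p_{i-2}, q_i = a_i*q_{i-1} + q_{i-2} with p_{-2}=0, p_{-1}=1, q_{-2}=1, q_{-1}=0:
  i=0: a_0=8, p_0 = 8*1 + 0 = 8, q_0 = 8*0 + 1 = 1.
  i=1: a_1=1, p_1 = 1*8 + 1 = 9, q_1 = 1*1 + 0 = 1.
  i=2: a_2=6, p_2 = 6*9 + 8 = 62, q_2 = 6*1 + 1 = 7.
  i=3: a_3=7, p_3 = 7*62 + 9 = 443, q_3 = 7*7 + 1 = 50.

8/1, 9/1, 62/7, 443/50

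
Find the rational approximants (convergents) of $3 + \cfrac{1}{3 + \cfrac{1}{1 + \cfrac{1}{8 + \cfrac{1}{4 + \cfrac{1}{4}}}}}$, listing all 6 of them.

Using the convergent recurrence p_i = a_i*p_{i-1} + p_{i-2}, q_i = a_i*q_{i-1} + q_{i-2} with p_{-2}=0, p_{-1}=1, q_{-2}=1, q_{-1}=0:
  i=0: a_0=3, p_0 = 3*1 + 0 = 3, q_0 = 3*0 + 1 = 1.
  i=1: a_1=3, p_1 = 3*3 + 1 = 10, q_1 = 3*1 + 0 = 3.
  i=2: a_2=1, p_2 = 1*10 + 3 = 13, q_2 = 1*3 + 1 = 4.
  i=3: a_3=8, p_3 = 8*13 + 10 = 114, q_3 = 8*4 + 3 = 35.
  i=4: a_4=4, p_4 = 4*114 + 13 = 469, q_4 = 4*35 + 4 = 144.
  i=5: a_5=4, p_5 = 4*469 + 114 = 1990, q_5 = 4*144 + 35 = 611.

3/1, 10/3, 13/4, 114/35, 469/144, 1990/611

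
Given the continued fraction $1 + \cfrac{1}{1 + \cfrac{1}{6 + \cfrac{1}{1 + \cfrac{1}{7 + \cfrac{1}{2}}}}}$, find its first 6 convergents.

1/1, 2/1, 13/7, 15/8, 118/63, 251/134

Using the convergent recurrence p_i = a_i*p_{i-1} + p_{i-2}, q_i = a_i*q_{i-1} + q_{i-2} with p_{-2}=0, p_{-1}=1, q_{-2}=1, q_{-1}=0:
  i=0: a_0=1, p_0 = 1*1 + 0 = 1, q_0 = 1*0 + 1 = 1.
  i=1: a_1=1, p_1 = 1*1 + 1 = 2, q_1 = 1*1 + 0 = 1.
  i=2: a_2=6, p_2 = 6*2 + 1 = 13, q_2 = 6*1 + 1 = 7.
  i=3: a_3=1, p_3 = 1*13 + 2 = 15, q_3 = 1*7 + 1 = 8.
  i=4: a_4=7, p_4 = 7*15 + 13 = 118, q_4 = 7*8 + 7 = 63.
  i=5: a_5=2, p_5 = 2*118 + 15 = 251, q_5 = 2*63 + 8 = 134.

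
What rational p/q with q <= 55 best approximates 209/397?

10/19

Expand x = 209/397 as a continued fraction with the Euclidean algorithm:
  209 = 0*397 + 209, so a_0 = 0.
  397 = 1*209 + 188, so a_1 = 1.
  209 = 1*188 + 21, so a_2 = 1.
  188 = 8*21 + 20, so a_3 = 8.
  21 = 1*20 + 1, so a_4 = 1.
  20 = 20*1 + 0, so a_5 = 20.
so x = [0; 1, 1, 8, 1, 20].
Convergents (p_i = a_i*p_{i-1} + p_{i-2}, q_i = a_i*q_{i-1} + q_{i-2} with p_{-2}=0, p_{-1}=1, q_{-2}=1, q_{-1}=0), until the denominator exceeds 55:
  i=0: a_0=0, p_0 = 0*1 + 0 = 0, q_0 = 0*0 + 1 = 1.
  i=1: a_1=1, p_1 = 1*0 + 1 = 1, q_1 = 1*1 + 0 = 1.
  i=2: a_2=1, p_2 = 1*1 + 0 = 1, q_2 = 1*1 + 1 = 2.
  i=3: a_3=8, p_3 = 8*1 + 1 = 9, q_3 = 8*2 + 1 = 17.
  i=4: a_4=1, p_4 = 1*9 + 1 = 10, q_4 = 1*17 + 2 = 19.
  i=5: a_5=20, p_5 = 20*10 + 9 = 209, q_5 = 20*19 + 17 = 397.
q_5 = 397 > 55, so the last convergent with denominator <= 55 is p_4/q_4 = 10/19.
The closest fraction with denominator <= 55 is either p_4/q_4 or the intermediate fraction (k*p_4 + p_3)/(k*q_4 + q_3) with the largest k >= 1 whose denominator stays <= 55; these approach x as k grows, and every other convergent or intermediate fraction in range is farther away.
Largest k: floor((55 - q_3)/q_4) = floor((55 - 17)/19) = 2.
That gives (2*10 + 9)/(2*19 + 17) = 29/55.
Compare the errors: |x - 10/19| = |209*19 - 10*397|/(397*19) = 1/7543, and |x - 29/55| = |209*55 - 29*397|/(397*55) = 18/21835.
Cross-multiplying, 1*21835 = 21835 < 135774 = 18*7543, so 1/7543 is smaller: the convergent 10/19 is closer to x than 29/55.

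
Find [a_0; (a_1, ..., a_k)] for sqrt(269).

Write x_i = (sqrt(269) + m_i)/d_i with (m_0, d_0) = (0, 1). a_0 = floor(sqrt(269)) = 16, since 16^2 = 256 <= 269 < 289 = 17^2.
Iterate m_{i+1} = d_i*a_i - m_i, d_{i+1} = (269 - m_{i+1}^2)/d_i, a_{i+1} = floor((a_0 + m_{i+1})/d_{i+1}):
  m_1 = 1*16 - 0 = 16, d_1 = (269 - 16^2)/1 = 13/1 = 13, a_1 = floor((16 + 16)/13) = 2.
  m_2 = 13*2 - 16 = 10, d_2 = (269 - 10^2)/13 = 169/13 = 13, a_2 = floor((16 + 10)/13) = 2.
  m_3 = 13*2 - 10 = 16, d_3 = (269 - 16^2)/13 = 13/13 = 1, a_3 = floor((16 + 16)/1) = 32.
  m_4 = 1*32 - 16 = 16, d_4 = (269 - 16^2)/1 = 13/1 = 13: (m_4, d_4) = (m_1, d_1) = (16, 13), so from here the quotients repeat a_1, ..., a_3; the period length is 3.
Hence the expansion of sqrt(269) is a_0 = 16 followed by the repeating block 2, 2, 32 (period 3).

[16; (2, 2, 32)]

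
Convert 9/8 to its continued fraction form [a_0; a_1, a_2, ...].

Run the Euclidean algorithm on 9 and 8; the successive quotients are the partial quotients a_0, a_1, ... (each step inverts the fractional part left over by the previous one):
  9 = 1*8 + 1, so a_0 = 1.
  8 = 8*1 + 0, so a_1 = 8.
The remainder reaches 0 after 2 divisions, so the expansion has 2 partial quotients, read off in order.

[1; 8]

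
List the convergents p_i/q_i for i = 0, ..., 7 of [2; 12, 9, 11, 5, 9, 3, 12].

Using the convergent recurrence p_i = a_i*p_{i-1} + p_{i-2}, q_i = a_i*q_{i-1} + q_{i-2} with p_{-2}=0, p_{-1}=1, q_{-2}=1, q_{-1}=0:
  i=0: a_0=2, p_0 = 2*1 + 0 = 2, q_0 = 2*0 + 1 = 1.
  i=1: a_1=12, p_1 = 12*2 + 1 = 25, q_1 = 12*1 + 0 = 12.
  i=2: a_2=9, p_2 = 9*25 + 2 = 227, q_2 = 9*12 + 1 = 109.
  i=3: a_3=11, p_3 = 11*227 + 25 = 2522, q_3 = 11*109 + 12 = 1211.
  i=4: a_4=5, p_4 = 5*2522 + 227 = 12837, q_4 = 5*1211 + 109 = 6164.
  i=5: a_5=9, p_5 = 9*12837 + 2522 = 118055, q_5 = 9*6164 + 1211 = 56687.
  i=6: a_6=3, p_6 = 3*118055 + 12837 = 367002, q_6 = 3*56687 + 6164 = 176225.
  i=7: a_7=12, p_7 = 12*367002 + 118055 = 4522079, q_7 = 12*176225 + 56687 = 2171387.

2/1, 25/12, 227/109, 2522/1211, 12837/6164, 118055/56687, 367002/176225, 4522079/2171387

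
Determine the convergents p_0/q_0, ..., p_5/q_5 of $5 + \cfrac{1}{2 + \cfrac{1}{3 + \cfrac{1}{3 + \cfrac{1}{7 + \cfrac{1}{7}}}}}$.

Using the convergent recurrence p_i = a_i*p_{i-1} + p_{i-2}, q_i = a_i*q_{i-1} + q_{i-2} with p_{-2}=0, p_{-1}=1, q_{-2}=1, q_{-1}=0:
  i=0: a_0=5, p_0 = 5*1 + 0 = 5, q_0 = 5*0 + 1 = 1.
  i=1: a_1=2, p_1 = 2*5 + 1 = 11, q_1 = 2*1 + 0 = 2.
  i=2: a_2=3, p_2 = 3*11 + 5 = 38, q_2 = 3*2 + 1 = 7.
  i=3: a_3=3, p_3 = 3*38 + 11 = 125, q_3 = 3*7 + 2 = 23.
  i=4: a_4=7, p_4 = 7*125 + 38 = 913, q_4 = 7*23 + 7 = 168.
  i=5: a_5=7, p_5 = 7*913 + 125 = 6516, q_5 = 7*168 + 23 = 1199.

5/1, 11/2, 38/7, 125/23, 913/168, 6516/1199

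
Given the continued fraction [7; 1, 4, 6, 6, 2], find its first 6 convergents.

7/1, 8/1, 39/5, 242/31, 1491/191, 3224/413

Using the convergent recurrence p_i = a_i*p_{i-1} + p_{i-2}, q_i = a_i*q_{i-1} + q_{i-2} with p_{-2}=0, p_{-1}=1, q_{-2}=1, q_{-1}=0:
  i=0: a_0=7, p_0 = 7*1 + 0 = 7, q_0 = 7*0 + 1 = 1.
  i=1: a_1=1, p_1 = 1*7 + 1 = 8, q_1 = 1*1 + 0 = 1.
  i=2: a_2=4, p_2 = 4*8 + 7 = 39, q_2 = 4*1 + 1 = 5.
  i=3: a_3=6, p_3 = 6*39 + 8 = 242, q_3 = 6*5 + 1 = 31.
  i=4: a_4=6, p_4 = 6*242 + 39 = 1491, q_4 = 6*31 + 5 = 191.
  i=5: a_5=2, p_5 = 2*1491 + 242 = 3224, q_5 = 2*191 + 31 = 413.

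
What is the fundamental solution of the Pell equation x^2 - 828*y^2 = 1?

(x, y) = (1151, 40)

First expand sqrt(828) as a continued fraction. With x_i = (sqrt(828) + m_i)/d_i and (m_0, d_0) = (0, 1): a_0 = floor(sqrt(828)) = 28, since 28^2 = 784 <= 828 < 841 = 29^2.
Iterate m_{i+1} = d_i*a_i - m_i, d_{i+1} = (828 - m_{i+1}^2)/d_i, a_{i+1} = floor((a_0 + m_{i+1})/d_{i+1}):
  m_1 = 1*28 - 0 = 28, d_1 = (828 - 28^2)/1 = 44/1 = 44, a_1 = floor((28 + 28)/44) = 1.
  m_2 = 44*1 - 28 = 16, d_2 = (828 - 16^2)/44 = 572/44 = 13, a_2 = floor((28 + 16)/13) = 3.
  m_3 = 13*3 - 16 = 23, d_3 = (828 - 23^2)/13 = 299/13 = 23, a_3 = floor((28 + 23)/23) = 2.
  m_4 = 23*2 - 23 = 23, d_4 = (828 - 23^2)/23 = 299/23 = 13, a_4 = floor((28 + 23)/13) = 3.
  m_5 = 13*3 - 23 = 16, d_5 = (828 - 16^2)/13 = 572/13 = 44, a_5 = floor((28 + 16)/44) = 1.
  m_6 = 44*1 - 16 = 28, d_6 = (828 - 28^2)/44 = 44/44 = 1, a_6 = floor((28 + 28)/1) = 56.
  m_7 = 1*56 - 28 = 28, d_7 = (828 - 28^2)/1 = 44/1 = 44: (m_7, d_7) = (m_1, d_1) = (28, 44), so from here the quotients repeat a_1, ..., a_6; the period length is 6.
So sqrt(828) = [28; (1, 3, 2, 3, 1, 56)] with period length k = 6.
k is even, so the fundamental solution of x^2 - 828y^2 = 1 is (p_{k-1}, q_{k-1}) = (p_5, q_5); compute convergents through index 5.
Convergents (p_i = a_i*p_{i-1} + p_{i-2}, q_i = a_i*q_{i-1} + q_{i-2} with p_{-2}=0, p_{-1}=1, q_{-2}=1, q_{-1}=0):
  i=0: a_0=28, p_0 = 28*1 + 0 = 28, q_0 = 28*0 + 1 = 1.
  i=1: a_1=1, p_1 = 1*28 + 1 = 29, q_1 = 1*1 + 0 = 1.
  i=2: a_2=3, p_2 = 3*29 + 28 = 115, q_2 = 3*1 + 1 = 4.
  i=3: a_3=2, p_3 = 2*115 + 29 = 259, q_3 = 2*4 + 1 = 9.
  i=4: a_4=3, p_4 = 3*259 + 115 = 892, q_4 = 3*9 + 4 = 31.
  i=5: a_5=1, p_5 = 1*892 + 259 = 1151, q_5 = 1*31 + 9 = 40.
Check: 1151^2 - 828*40^2 = 1324801 - 1324800 = 1, so (x, y) = (1151, 40) solves the equation, and by the theorem it is the least positive solution.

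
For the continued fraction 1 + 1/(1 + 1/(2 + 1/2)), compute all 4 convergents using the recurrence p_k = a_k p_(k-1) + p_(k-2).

Using the convergent recurrence p_i = a_i*p_{i-1} + p_{i-2}, q_i = a_i*q_{i-1} + q_{i-2} with p_{-2}=0, p_{-1}=1, q_{-2}=1, q_{-1}=0:
  i=0: a_0=1, p_0 = 1*1 + 0 = 1, q_0 = 1*0 + 1 = 1.
  i=1: a_1=1, p_1 = 1*1 + 1 = 2, q_1 = 1*1 + 0 = 1.
  i=2: a_2=2, p_2 = 2*2 + 1 = 5, q_2 = 2*1 + 1 = 3.
  i=3: a_3=2, p_3 = 2*5 + 2 = 12, q_3 = 2*3 + 1 = 7.

1/1, 2/1, 5/3, 12/7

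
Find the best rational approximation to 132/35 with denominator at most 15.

Expand x = 132/35 as a continued fraction with the Euclidean algorithm:
  132 = 3*35 + 27, so a_0 = 3.
  35 = 1*27 + 8, so a_1 = 1.
  27 = 3*8 + 3, so a_2 = 3.
  8 = 2*3 + 2, so a_3 = 2.
  3 = 1*2 + 1, so a_4 = 1.
  2 = 2*1 + 0, so a_5 = 2.
so x = [3; 1, 3, 2, 1, 2].
Convergents (p_i = a_i*p_{i-1} + p_{i-2}, q_i = a_i*q_{i-1} + q_{i-2} with p_{-2}=0, p_{-1}=1, q_{-2}=1, q_{-1}=0), until the denominator exceeds 15:
  i=0: a_0=3, p_0 = 3*1 + 0 = 3, q_0 = 3*0 + 1 = 1.
  i=1: a_1=1, p_1 = 1*3 + 1 = 4, q_1 = 1*1 + 0 = 1.
  i=2: a_2=3, p_2 = 3*4 + 3 = 15, q_2 = 3*1 + 1 = 4.
  i=3: a_3=2, p_3 = 2*15 + 4 = 34, q_3 = 2*4 + 1 = 9.
  i=4: a_4=1, p_4 = 1*34 + 15 = 49, q_4 = 1*9 + 4 = 13.
  i=5: a_5=2, p_5 = 2*49 + 34 = 132, q_5 = 2*13 + 9 = 35.
q_5 = 35 > 15, so the last convergent with denominator <= 15 is p_4/q_4 = 49/13.
The closest fraction with denominator <= 15 is either p_4/q_4 or the intermediate fraction (k*p_4 + p_3)/(k*q_4 + q_3) with the largest k >= 1 whose denominator stays <= 15; these approach x as k grows, and every other convergent or intermediate fraction in range is farther away.
Largest k: floor((15 - q_3)/q_4) = floor((15 - 9)/13) = 0.
Since k = 0, no intermediate fraction beyond p_4/q_4 has denominator <= 15, so the convergent 49/13 is the closest (its error is |132*13 - 49*35|/(35*13) = 1/455).

49/13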